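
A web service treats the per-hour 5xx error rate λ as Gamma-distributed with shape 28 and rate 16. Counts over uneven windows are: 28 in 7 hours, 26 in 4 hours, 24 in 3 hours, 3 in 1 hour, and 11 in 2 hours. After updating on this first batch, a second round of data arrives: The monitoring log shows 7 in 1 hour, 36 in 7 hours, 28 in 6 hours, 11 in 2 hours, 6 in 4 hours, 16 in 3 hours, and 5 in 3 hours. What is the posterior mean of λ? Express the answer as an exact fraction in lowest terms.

Total count: 28 + 26 + 24 + 3 + 11 = 92.
Total exposure: 7 + 4 + 3 + 1 + 2 = 17 hours.
After the first batch: Gamma(28 + 92, 16 + 17) = Gamma(120, 33).
Total count: 7 + 36 + 28 + 11 + 6 + 16 + 5 = 109.
Total exposure: 1 + 7 + 6 + 2 + 4 + 3 + 3 = 26 hours.
After the second batch: Gamma(120 + 109, 33 + 26) = Gamma(229, 59).
Posterior mean = α'/β' = 229/59.

229/59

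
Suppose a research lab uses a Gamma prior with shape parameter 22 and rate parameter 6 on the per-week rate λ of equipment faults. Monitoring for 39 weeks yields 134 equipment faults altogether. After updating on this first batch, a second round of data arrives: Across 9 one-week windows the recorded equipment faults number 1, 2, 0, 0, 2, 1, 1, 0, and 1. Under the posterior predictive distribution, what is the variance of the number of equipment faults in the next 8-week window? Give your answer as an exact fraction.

20336/729

Total count 134 over total exposure 39 weeks.
After the first batch: Gamma(22 + 134, 6 + 39) = Gamma(156, 45).
Total count: 1 + 2 + 0 + 0 + 2 + 1 + 1 + 0 + 1 = 8.
Total exposure: 9 weeks.
After the second batch: Gamma(156 + 8, 45 + 9) = Gamma(164, 54).
The posterior predictive for a window of length T is Negative Binomial with variance T·α'·(β'+T)/β'² = 8·164·62/2916 = 20336/729.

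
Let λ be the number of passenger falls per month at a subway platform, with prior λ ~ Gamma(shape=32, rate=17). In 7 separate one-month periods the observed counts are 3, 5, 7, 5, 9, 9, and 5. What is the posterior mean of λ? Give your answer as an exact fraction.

Total count: 3 + 5 + 7 + 5 + 9 + 9 + 5 = 43.
Total exposure: 7 months.
By Gamma–Poisson conjugacy, the posterior is Gamma(α + Σx, β + Σt) = Gamma(32 + 43, 17 + 7) = Gamma(75, 24).
Posterior mean = α'/β' = 75/24 = 25/8.

25/8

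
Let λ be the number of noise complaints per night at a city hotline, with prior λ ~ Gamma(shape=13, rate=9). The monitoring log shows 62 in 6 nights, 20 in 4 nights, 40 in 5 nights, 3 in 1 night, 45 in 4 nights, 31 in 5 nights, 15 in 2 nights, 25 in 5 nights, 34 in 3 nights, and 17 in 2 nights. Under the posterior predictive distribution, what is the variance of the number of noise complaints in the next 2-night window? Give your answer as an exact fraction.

7320/529

Total count: 62 + 20 + 40 + 3 + 45 + 31 + 15 + 25 + 34 + 17 = 292.
Total exposure: 6 + 4 + 5 + 1 + 4 + 5 + 2 + 5 + 3 + 2 = 37 nights.
Conjugate update: add total count to the shape and total exposure to the rate, giving Gamma(305, 46).
The posterior predictive for a window of length T is Negative Binomial with variance T·α'·(β'+T)/β'² = 2·305·48/2116 = 7320/529.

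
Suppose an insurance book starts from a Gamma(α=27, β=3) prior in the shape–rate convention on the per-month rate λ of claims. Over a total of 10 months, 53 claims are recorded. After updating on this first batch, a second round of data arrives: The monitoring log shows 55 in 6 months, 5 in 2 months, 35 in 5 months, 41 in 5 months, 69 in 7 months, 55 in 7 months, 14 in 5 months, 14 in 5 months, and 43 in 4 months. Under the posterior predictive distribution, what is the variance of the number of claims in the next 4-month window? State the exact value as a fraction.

Total count 53 over total exposure 10 months.
After the first batch: Gamma(27 + 53, 3 + 10) = Gamma(80, 13).
Total count: 55 + 5 + 35 + 41 + 69 + 55 + 14 + 14 + 43 = 331.
Total exposure: 6 + 2 + 5 + 5 + 7 + 7 + 5 + 5 + 4 = 46 months.
After the second batch: Gamma(80 + 331, 13 + 46) = Gamma(411, 59).
The posterior predictive for a window of length T is Negative Binomial with variance T·α'·(β'+T)/β'² = 4·411·63/3481 = 103572/3481.

103572/3481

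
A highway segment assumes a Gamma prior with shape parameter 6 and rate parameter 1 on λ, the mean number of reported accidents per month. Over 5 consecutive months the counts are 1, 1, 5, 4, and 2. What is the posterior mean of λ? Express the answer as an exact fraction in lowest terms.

Total count: 1 + 1 + 5 + 4 + 2 = 13.
Total exposure: 5 months.
Conjugate update: add total count to the shape and total exposure to the rate, giving Gamma(19, 6).
Posterior mean = α'/β' = 19/6.

19/6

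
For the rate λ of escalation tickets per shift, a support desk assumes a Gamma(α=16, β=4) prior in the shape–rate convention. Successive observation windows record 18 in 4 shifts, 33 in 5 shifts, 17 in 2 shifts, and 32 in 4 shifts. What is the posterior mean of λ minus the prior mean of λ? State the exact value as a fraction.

40/19

Total count: 18 + 33 + 17 + 32 = 100.
Total exposure: 4 + 5 + 2 + 4 = 15 shifts.
Conjugate update: add total count to the shape and total exposure to the rate, giving Gamma(116, 19).
Posterior mean = 116/19 = 116/19; prior mean = 16/4 = 4. Difference = 116/19 − 4 = 40/19.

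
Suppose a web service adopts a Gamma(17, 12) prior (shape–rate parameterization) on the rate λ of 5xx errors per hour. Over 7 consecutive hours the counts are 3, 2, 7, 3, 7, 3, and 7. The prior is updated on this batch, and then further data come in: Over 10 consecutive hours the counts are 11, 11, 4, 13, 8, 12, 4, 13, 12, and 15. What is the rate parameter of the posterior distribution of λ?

29

Total count: 3 + 2 + 7 + 3 + 7 + 3 + 7 = 32.
Total exposure: 7 hours.
After the first batch: Gamma(17 + 32, 12 + 7) = Gamma(49, 19).
Total count: 11 + 11 + 4 + 13 + 8 + 12 + 4 + 13 + 12 + 15 = 103.
Total exposure: 10 hours.
After the second batch: Gamma(49 + 103, 19 + 10) = Gamma(152, 29).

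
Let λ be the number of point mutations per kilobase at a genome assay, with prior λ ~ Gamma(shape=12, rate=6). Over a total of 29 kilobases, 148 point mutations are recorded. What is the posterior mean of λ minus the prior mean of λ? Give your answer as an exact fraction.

Total count 148 over total exposure 29 kilobases.
Posterior: α' = 12 + 148 = 160, β' = 6 + 29 = 35.
Posterior mean = 160/35 = 32/7; prior mean = 12/6 = 2. Difference = 32/7 − 2 = 18/7.

18/7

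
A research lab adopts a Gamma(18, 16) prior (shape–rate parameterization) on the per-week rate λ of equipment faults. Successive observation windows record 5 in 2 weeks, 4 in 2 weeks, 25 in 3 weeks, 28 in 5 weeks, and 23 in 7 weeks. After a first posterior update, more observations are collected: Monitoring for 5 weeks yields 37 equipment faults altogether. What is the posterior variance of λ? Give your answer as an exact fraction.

7/80

Total count: 5 + 4 + 25 + 28 + 23 = 85.
Total exposure: 2 + 2 + 3 + 5 + 7 = 19 weeks.
After the first batch: Gamma(18 + 85, 16 + 19) = Gamma(103, 35).
Total count 37 over total exposure 5 weeks.
After the second batch: Gamma(103 + 37, 35 + 5) = Gamma(140, 40).
Posterior variance = α'/β'² = 140/1600 = 7/80.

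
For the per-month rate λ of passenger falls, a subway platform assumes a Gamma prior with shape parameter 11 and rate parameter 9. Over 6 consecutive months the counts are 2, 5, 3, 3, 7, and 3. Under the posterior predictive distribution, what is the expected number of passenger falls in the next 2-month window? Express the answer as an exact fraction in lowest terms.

68/15

Total count: 2 + 5 + 3 + 3 + 7 + 3 = 23.
Total exposure: 6 months.
By Gamma–Poisson conjugacy, the posterior is Gamma(α + Σx, β + Σt) = Gamma(11 + 23, 9 + 6) = Gamma(34, 15).
Predictive mean over a 2-month window = T·E[λ|data] = 2·34/15 = 68/15.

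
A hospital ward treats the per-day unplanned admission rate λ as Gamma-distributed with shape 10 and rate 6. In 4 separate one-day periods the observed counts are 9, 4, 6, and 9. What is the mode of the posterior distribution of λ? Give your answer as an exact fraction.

37/10

Total count: 9 + 4 + 6 + 9 = 28.
Total exposure: 4 days.
Conjugate update: add total count to the shape and total exposure to the rate, giving Gamma(38, 10).
Posterior mode = (α'−1)/β' = 37/10.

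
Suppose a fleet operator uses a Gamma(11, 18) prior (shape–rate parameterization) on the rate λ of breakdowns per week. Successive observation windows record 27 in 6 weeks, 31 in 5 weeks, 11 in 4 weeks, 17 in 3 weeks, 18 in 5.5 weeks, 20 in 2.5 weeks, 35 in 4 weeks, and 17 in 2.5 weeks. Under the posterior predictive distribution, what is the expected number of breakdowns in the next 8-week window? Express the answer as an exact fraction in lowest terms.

Total count: 27 + 31 + 11 + 17 + 18 + 20 + 35 + 17 = 176.
Total exposure: 6 + 5 + 4 + 3 + 5.5 + 2.5 + 4 + 2.5 = 32.5 weeks.
Conjugate update: add total count to the shape and total exposure to the rate, giving Gamma(187, 101/2).
Predictive mean over an 8-week window = T·E[λ|data] = 8·187/(101/2) = 2992/101.

2992/101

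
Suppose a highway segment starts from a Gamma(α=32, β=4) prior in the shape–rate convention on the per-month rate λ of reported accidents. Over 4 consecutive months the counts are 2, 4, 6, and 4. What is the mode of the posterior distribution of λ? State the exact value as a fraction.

47/8

Total count: 2 + 4 + 6 + 4 = 16.
Total exposure: 4 months.
By Gamma–Poisson conjugacy, the posterior is Gamma(α + Σx, β + Σt) = Gamma(32 + 16, 4 + 4) = Gamma(48, 8).
Posterior mode = (α'−1)/β' = 47/8.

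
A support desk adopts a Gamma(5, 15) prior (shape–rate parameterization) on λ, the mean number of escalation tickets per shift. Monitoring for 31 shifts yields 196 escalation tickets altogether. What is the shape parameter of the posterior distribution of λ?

Total count 196 over total exposure 31 shifts.
Gamma(α, β) with Poisson data over total exposure Σt gives posterior Gamma(α+Σx, β+Σt) = Gamma(201, 46).

201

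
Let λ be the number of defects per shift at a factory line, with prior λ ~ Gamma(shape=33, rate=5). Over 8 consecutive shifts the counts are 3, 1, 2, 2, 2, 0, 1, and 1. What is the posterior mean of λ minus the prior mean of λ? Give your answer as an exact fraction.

Total count: 3 + 1 + 2 + 2 + 2 + 0 + 1 + 1 = 12.
Total exposure: 8 shifts.
The Gamma prior is conjugate for the Poisson rate, so λ | data ~ Gamma(33+12, 5+8) = Gamma(45, 13).
Posterior mean = 45/13 = 45/13; prior mean = 33/5 = 33/5. Difference = 45/13 − 33/5 = -204/65.

-204/65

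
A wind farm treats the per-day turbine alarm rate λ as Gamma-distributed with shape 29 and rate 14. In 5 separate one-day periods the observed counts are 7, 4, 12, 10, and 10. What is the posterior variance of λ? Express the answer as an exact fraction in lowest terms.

Total count: 7 + 4 + 12 + 10 + 10 = 43.
Total exposure: 5 days.
By Gamma–Poisson conjugacy, the posterior is Gamma(α + Σx, β + Σt) = Gamma(29 + 43, 14 + 5) = Gamma(72, 19).
Posterior variance = α'/β'² = 72/361.

72/361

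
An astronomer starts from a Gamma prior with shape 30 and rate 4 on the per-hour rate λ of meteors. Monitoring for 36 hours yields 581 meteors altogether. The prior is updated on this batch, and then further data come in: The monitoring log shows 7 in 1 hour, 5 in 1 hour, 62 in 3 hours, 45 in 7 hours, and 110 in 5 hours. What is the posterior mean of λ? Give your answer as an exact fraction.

280/19

Total count 581 over total exposure 36 hours.
After the first batch: Gamma(30 + 581, 4 + 36) = Gamma(611, 40).
Total count: 7 + 5 + 62 + 45 + 110 = 229.
Total exposure: 1 + 1 + 3 + 7 + 5 = 17 hours.
After the second batch: Gamma(611 + 229, 40 + 17) = Gamma(840, 57).
Posterior mean = α'/β' = 840/57 = 280/19.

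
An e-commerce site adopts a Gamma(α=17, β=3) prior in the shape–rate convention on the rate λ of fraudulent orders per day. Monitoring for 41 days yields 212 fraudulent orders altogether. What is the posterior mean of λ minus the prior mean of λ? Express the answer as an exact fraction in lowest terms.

-61/132

Total count 212 over total exposure 41 days.
The Gamma prior is conjugate for the Poisson rate, so λ | data ~ Gamma(17+212, 3+41) = Gamma(229, 44).
Posterior mean = 229/44 = 229/44; prior mean = 17/3 = 17/3. Difference = 229/44 − 17/3 = -61/132.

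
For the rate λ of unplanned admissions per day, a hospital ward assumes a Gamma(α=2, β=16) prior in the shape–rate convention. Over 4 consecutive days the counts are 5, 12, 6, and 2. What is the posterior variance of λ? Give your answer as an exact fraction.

Total count: 5 + 12 + 6 + 2 = 25.
Total exposure: 4 days.
By Gamma–Poisson conjugacy, the posterior is Gamma(α + Σx, β + Σt) = Gamma(2 + 25, 16 + 4) = Gamma(27, 20).
Posterior variance = α'/β'² = 27/400.

27/400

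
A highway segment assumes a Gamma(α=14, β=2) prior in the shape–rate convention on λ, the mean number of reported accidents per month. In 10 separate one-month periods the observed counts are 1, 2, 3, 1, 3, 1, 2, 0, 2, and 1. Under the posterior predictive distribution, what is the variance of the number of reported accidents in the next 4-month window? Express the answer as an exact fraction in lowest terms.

Total count: 1 + 2 + 3 + 1 + 3 + 1 + 2 + 0 + 2 + 1 = 16.
Total exposure: 10 months.
Posterior: α' = 14 + 16 = 30, β' = 2 + 10 = 12.
The posterior predictive for a window of length T is Negative Binomial with variance T·α'·(β'+T)/β'² = 4·30·16/144 = 40/3.

40/3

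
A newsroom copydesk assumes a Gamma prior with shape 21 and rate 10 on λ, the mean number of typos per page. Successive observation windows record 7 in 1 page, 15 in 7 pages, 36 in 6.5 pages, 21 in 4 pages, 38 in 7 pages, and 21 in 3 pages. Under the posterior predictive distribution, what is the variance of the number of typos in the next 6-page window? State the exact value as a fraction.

169812/5929

Total count: 7 + 15 + 36 + 21 + 38 + 21 = 138.
Total exposure: 1 + 7 + 6.5 + 4 + 7 + 3 = 28.5 pages.
Conjugate update: add total count to the shape and total exposure to the rate, giving Gamma(159, 77/2).
The posterior predictive for a window of length T is Negative Binomial with variance T·α'·(β'+T)/β'² = 6·159·(89/2)/(5929/4) = 169812/5929.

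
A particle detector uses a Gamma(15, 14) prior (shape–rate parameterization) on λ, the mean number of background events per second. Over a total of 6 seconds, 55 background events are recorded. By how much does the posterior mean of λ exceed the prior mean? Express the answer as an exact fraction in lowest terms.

Total count 55 over total exposure 6 seconds.
By Gamma–Poisson conjugacy, the posterior is Gamma(α + Σx, β + Σt) = Gamma(15 + 55, 14 + 6) = Gamma(70, 20).
Posterior mean = 70/20 = 7/2; prior mean = 15/14 = 15/14. Difference = 7/2 − 15/14 = 17/7.

17/7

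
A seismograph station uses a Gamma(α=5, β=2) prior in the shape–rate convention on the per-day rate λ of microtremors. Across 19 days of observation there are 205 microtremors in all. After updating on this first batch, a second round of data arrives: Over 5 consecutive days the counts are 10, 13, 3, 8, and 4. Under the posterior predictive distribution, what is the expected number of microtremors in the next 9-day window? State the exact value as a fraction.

Total count 205 over total exposure 19 days.
After the first batch: Gamma(5 + 205, 2 + 19) = Gamma(210, 21).
Total count: 10 + 13 + 3 + 8 + 4 = 38.
Total exposure: 5 days.
After the second batch: Gamma(210 + 38, 21 + 5) = Gamma(248, 26).
Predictive mean over a 9-day window = T·E[λ|data] = 9·248/26 = 1116/13.

1116/13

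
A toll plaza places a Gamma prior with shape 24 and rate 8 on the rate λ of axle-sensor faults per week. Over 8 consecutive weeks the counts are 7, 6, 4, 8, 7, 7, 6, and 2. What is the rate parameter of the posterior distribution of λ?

Total count: 7 + 6 + 4 + 8 + 7 + 7 + 6 + 2 = 47.
Total exposure: 8 weeks.
By Gamma–Poisson conjugacy, the posterior is Gamma(α + Σx, β + Σt) = Gamma(24 + 47, 8 + 8) = Gamma(71, 16).

16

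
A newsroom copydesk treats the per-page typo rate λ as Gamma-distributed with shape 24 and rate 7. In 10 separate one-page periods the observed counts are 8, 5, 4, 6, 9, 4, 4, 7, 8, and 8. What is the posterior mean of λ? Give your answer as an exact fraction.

87/17

Total count: 8 + 5 + 4 + 6 + 9 + 4 + 4 + 7 + 8 + 8 = 63.
Total exposure: 10 pages.
Posterior: α' = 24 + 63 = 87, β' = 7 + 10 = 17.
Posterior mean = α'/β' = 87/17.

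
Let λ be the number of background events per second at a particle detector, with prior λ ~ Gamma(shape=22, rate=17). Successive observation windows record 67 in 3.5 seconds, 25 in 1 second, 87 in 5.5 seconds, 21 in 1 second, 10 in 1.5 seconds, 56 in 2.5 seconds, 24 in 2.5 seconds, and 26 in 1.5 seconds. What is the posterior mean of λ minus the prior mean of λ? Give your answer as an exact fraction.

Total count: 67 + 25 + 87 + 21 + 10 + 56 + 24 + 26 = 316.
Total exposure: 3.5 + 1 + 5.5 + 1 + 1.5 + 2.5 + 2.5 + 1.5 = 19 seconds.
By Gamma–Poisson conjugacy, the posterior is Gamma(α + Σx, β + Σt) = Gamma(22 + 316, 17 + 19) = Gamma(338, 36).
Posterior mean = 338/36 = 169/18; prior mean = 22/17 = 22/17. Difference = 169/18 − 22/17 = 2477/306.

2477/306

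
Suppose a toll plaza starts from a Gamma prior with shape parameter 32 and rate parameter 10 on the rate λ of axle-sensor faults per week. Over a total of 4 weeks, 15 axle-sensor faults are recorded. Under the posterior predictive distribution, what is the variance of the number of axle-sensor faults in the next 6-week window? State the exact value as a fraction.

Total count 15 over total exposure 4 weeks.
Conjugate update: add total count to the shape and total exposure to the rate, giving Gamma(47, 14).
The posterior predictive for a window of length T is Negative Binomial with variance T·α'·(β'+T)/β'² = 6·47·20/196 = 1410/49.

1410/49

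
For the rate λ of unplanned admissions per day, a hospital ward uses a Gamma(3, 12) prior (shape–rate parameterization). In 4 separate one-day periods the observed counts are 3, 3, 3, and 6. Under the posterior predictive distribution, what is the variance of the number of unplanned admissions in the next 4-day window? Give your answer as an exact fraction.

Total count: 3 + 3 + 3 + 6 = 15.
Total exposure: 4 days.
The Gamma prior is conjugate for the Poisson rate, so λ | data ~ Gamma(3+15, 12+4) = Gamma(18, 16).
The posterior predictive for a window of length T is Negative Binomial with variance T·α'·(β'+T)/β'² = 4·18·20/256 = 45/8.

45/8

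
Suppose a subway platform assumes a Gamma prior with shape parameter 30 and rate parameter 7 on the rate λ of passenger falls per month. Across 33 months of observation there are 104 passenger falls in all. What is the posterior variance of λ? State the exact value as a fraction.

Total count 104 over total exposure 33 months.
Gamma(α, β) with Poisson data over total exposure Σt gives posterior Gamma(α+Σx, β+Σt) = Gamma(134, 40).
Posterior variance = α'/β'² = 134/1600 = 67/800.

67/800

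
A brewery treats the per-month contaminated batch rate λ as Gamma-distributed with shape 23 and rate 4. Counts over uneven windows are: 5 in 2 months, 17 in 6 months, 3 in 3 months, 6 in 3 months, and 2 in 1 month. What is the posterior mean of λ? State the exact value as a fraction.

Total count: 5 + 17 + 3 + 6 + 2 = 33.
Total exposure: 2 + 6 + 3 + 3 + 1 = 15 months.
Gamma(α, β) with Poisson data over total exposure Σt gives posterior Gamma(α+Σx, β+Σt) = Gamma(56, 19).
Posterior mean = α'/β' = 56/19.

56/19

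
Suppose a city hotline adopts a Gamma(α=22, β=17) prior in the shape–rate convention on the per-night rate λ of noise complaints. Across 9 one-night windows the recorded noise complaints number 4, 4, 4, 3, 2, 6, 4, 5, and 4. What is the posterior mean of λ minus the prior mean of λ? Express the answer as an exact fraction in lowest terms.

207/221

Total count: 4 + 4 + 4 + 3 + 2 + 6 + 4 + 5 + 4 = 36.
Total exposure: 9 nights.
By Gamma–Poisson conjugacy, the posterior is Gamma(α + Σx, β + Σt) = Gamma(22 + 36, 17 + 9) = Gamma(58, 26).
Posterior mean = 58/26 = 29/13; prior mean = 22/17 = 22/17. Difference = 29/13 − 22/17 = 207/221.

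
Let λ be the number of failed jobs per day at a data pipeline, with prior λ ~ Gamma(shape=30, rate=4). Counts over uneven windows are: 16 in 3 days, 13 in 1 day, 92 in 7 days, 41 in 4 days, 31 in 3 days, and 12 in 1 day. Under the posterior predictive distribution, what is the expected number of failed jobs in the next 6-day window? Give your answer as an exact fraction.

1410/23

Total count: 16 + 13 + 92 + 41 + 31 + 12 = 205.
Total exposure: 3 + 1 + 7 + 4 + 3 + 1 = 19 days.
By Gamma–Poisson conjugacy, the posterior is Gamma(α + Σx, β + Σt) = Gamma(30 + 205, 4 + 19) = Gamma(235, 23).
Predictive mean over a 6-day window = T·E[λ|data] = 6·235/23 = 1410/23.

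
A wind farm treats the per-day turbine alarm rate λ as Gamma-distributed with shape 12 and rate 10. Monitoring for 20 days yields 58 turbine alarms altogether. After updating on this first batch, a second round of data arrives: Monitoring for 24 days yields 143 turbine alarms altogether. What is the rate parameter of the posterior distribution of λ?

54

Total count 58 over total exposure 20 days.
After the first batch: Gamma(12 + 58, 10 + 20) = Gamma(70, 30).
Total count 143 over total exposure 24 days.
After the second batch: Gamma(70 + 143, 30 + 24) = Gamma(213, 54).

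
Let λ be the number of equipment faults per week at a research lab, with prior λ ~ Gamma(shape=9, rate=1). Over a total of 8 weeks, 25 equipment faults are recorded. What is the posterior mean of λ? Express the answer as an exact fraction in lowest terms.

Total count 25 over total exposure 8 weeks.
Posterior: α' = 9 + 25 = 34, β' = 1 + 8 = 9.
Posterior mean = α'/β' = 34/9.

34/9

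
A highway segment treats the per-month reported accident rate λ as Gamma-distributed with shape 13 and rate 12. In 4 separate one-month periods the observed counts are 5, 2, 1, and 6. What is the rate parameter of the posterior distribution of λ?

Total count: 5 + 2 + 1 + 6 = 14.
Total exposure: 4 months.
By Gamma–Poisson conjugacy, the posterior is Gamma(α + Σx, β + Σt) = Gamma(13 + 14, 12 + 4) = Gamma(27, 16).

16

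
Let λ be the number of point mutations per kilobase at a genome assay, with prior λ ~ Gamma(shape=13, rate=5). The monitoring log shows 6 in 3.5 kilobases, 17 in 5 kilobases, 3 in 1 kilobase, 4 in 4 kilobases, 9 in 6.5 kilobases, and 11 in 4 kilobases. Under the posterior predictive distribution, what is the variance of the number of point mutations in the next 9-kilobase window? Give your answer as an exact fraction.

Total count: 6 + 17 + 3 + 4 + 9 + 11 = 50.
Total exposure: 3.5 + 5 + 1 + 4 + 6.5 + 4 = 24 kilobases.
Gamma(α, β) with Poisson data over total exposure Σt gives posterior Gamma(α+Σx, β+Σt) = Gamma(63, 29).
The posterior predictive for a window of length T is Negative Binomial with variance T·α'·(β'+T)/β'² = 9·63·38/841 = 21546/841.

21546/841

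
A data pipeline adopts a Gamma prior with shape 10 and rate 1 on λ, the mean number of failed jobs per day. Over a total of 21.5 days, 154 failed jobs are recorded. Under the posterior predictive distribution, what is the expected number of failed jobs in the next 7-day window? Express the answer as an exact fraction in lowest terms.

Total count 154 over total exposure 21.5 days.
Gamma(α, β) with Poisson data over total exposure Σt gives posterior Gamma(α+Σx, β+Σt) = Gamma(164, 45/2).
Predictive mean over a 7-day window = T·E[λ|data] = 7·164/(45/2) = 2296/45.

2296/45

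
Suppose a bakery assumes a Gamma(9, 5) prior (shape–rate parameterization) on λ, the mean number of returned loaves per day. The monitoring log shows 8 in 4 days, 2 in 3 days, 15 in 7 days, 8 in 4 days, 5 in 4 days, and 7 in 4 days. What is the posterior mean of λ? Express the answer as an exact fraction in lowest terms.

Total count: 8 + 2 + 15 + 8 + 5 + 7 = 45.
Total exposure: 4 + 3 + 7 + 4 + 4 + 4 = 26 days.
The Gamma prior is conjugate for the Poisson rate, so λ | data ~ Gamma(9+45, 5+26) = Gamma(54, 31).
Posterior mean = α'/β' = 54/31.

54/31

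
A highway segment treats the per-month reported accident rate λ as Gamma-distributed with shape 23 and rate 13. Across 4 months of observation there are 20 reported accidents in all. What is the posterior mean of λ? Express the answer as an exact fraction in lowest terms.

Total count 20 over total exposure 4 months.
The Gamma prior is conjugate for the Poisson rate, so λ | data ~ Gamma(23+20, 13+4) = Gamma(43, 17).
Posterior mean = α'/β' = 43/17.

43/17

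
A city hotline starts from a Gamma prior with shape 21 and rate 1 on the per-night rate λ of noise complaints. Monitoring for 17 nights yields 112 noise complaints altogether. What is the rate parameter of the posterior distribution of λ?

18

Total count 112 over total exposure 17 nights.
Posterior: α' = 21 + 112 = 133, β' = 1 + 17 = 18.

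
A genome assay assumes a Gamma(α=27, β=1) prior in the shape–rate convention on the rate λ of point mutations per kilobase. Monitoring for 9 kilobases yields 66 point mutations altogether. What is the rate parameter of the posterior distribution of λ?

Total count 66 over total exposure 9 kilobases.
Conjugate update: add total count to the shape and total exposure to the rate, giving Gamma(93, 10).

10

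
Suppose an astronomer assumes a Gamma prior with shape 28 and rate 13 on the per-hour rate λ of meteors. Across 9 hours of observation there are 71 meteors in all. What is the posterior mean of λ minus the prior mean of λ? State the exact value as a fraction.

61/26

Total count 71 over total exposure 9 hours.
Conjugate update: add total count to the shape and total exposure to the rate, giving Gamma(99, 22).
Posterior mean = 99/22 = 9/2; prior mean = 28/13 = 28/13. Difference = 9/2 − 28/13 = 61/26.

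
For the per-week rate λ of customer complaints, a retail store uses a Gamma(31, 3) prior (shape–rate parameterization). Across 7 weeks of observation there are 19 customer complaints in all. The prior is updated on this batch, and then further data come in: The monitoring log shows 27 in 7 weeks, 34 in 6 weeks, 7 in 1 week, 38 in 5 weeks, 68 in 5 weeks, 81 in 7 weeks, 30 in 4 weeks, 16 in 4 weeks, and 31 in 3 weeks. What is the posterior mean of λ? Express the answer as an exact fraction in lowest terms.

Total count 19 over total exposure 7 weeks.
After the first batch: Gamma(31 + 19, 3 + 7) = Gamma(50, 10).
Total count: 27 + 34 + 7 + 38 + 68 + 81 + 30 + 16 + 31 = 332.
Total exposure: 7 + 6 + 1 + 5 + 5 + 7 + 4 + 4 + 3 = 42 weeks.
After the second batch: Gamma(50 + 332, 10 + 42) = Gamma(382, 52).
Posterior mean = α'/β' = 382/52 = 191/26.

191/26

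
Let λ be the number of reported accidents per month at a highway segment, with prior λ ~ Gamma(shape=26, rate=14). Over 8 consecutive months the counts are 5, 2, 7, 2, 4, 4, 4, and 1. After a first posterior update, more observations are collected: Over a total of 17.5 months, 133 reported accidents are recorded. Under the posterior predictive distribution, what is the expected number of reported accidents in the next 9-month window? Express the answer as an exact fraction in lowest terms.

3384/79

Total count: 5 + 2 + 7 + 2 + 4 + 4 + 4 + 1 = 29.
Total exposure: 8 months.
After the first batch: Gamma(26 + 29, 14 + 8) = Gamma(55, 22).
Total count 133 over total exposure 17.5 months.
After the second batch: Gamma(55 + 133, 22 + 17.5) = Gamma(188, 79/2).
Predictive mean over a 9-month window = T·E[λ|data] = 9·188/(79/2) = 3384/79.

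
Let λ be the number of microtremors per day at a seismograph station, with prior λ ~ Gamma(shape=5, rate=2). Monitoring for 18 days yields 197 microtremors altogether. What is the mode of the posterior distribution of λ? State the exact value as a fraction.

201/20

Total count 197 over total exposure 18 days.
By Gamma–Poisson conjugacy, the posterior is Gamma(α + Σx, β + Σt) = Gamma(5 + 197, 2 + 18) = Gamma(202, 20).
Posterior mode = (α'−1)/β' = 201/20.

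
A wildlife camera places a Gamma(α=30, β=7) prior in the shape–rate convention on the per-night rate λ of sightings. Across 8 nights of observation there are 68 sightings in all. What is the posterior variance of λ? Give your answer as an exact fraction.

98/225

Total count 68 over total exposure 8 nights.
By Gamma–Poisson conjugacy, the posterior is Gamma(α + Σx, β + Σt) = Gamma(30 + 68, 7 + 8) = Gamma(98, 15).
Posterior variance = α'/β'² = 98/225.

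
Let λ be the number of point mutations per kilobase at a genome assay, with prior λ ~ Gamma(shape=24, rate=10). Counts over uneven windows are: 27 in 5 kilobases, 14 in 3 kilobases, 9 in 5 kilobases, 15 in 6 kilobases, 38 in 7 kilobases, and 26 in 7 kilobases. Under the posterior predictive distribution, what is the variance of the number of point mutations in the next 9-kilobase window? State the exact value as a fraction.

71604/1849

Total count: 27 + 14 + 9 + 15 + 38 + 26 = 129.
Total exposure: 5 + 3 + 5 + 6 + 7 + 7 = 33 kilobases.
By Gamma–Poisson conjugacy, the posterior is Gamma(α + Σx, β + Σt) = Gamma(24 + 129, 10 + 33) = Gamma(153, 43).
The posterior predictive for a window of length T is Negative Binomial with variance T·α'·(β'+T)/β'² = 9·153·52/1849 = 71604/1849.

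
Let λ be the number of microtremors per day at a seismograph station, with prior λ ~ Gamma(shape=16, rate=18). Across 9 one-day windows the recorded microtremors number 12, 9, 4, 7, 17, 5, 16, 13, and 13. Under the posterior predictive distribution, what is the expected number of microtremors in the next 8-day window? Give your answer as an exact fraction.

Total count: 12 + 9 + 4 + 7 + 17 + 5 + 16 + 13 + 13 = 96.
Total exposure: 9 days.
The Gamma prior is conjugate for the Poisson rate, so λ | data ~ Gamma(16+96, 18+9) = Gamma(112, 27).
Predictive mean over an 8-day window = T·E[λ|data] = 8·112/27 = 896/27.

896/27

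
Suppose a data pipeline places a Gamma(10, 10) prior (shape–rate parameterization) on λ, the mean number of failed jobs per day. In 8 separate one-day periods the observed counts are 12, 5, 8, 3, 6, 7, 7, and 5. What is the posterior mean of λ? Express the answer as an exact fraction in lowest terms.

7/2

Total count: 12 + 5 + 8 + 3 + 6 + 7 + 7 + 5 = 53.
Total exposure: 8 days.
By Gamma–Poisson conjugacy, the posterior is Gamma(α + Σx, β + Σt) = Gamma(10 + 53, 10 + 8) = Gamma(63, 18).
Posterior mean = α'/β' = 63/18 = 7/2.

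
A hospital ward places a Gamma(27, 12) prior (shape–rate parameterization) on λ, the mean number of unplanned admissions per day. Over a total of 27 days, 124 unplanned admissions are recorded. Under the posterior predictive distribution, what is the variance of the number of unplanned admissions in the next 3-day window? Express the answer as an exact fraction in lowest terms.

Total count 124 over total exposure 27 days.
The Gamma prior is conjugate for the Poisson rate, so λ | data ~ Gamma(27+124, 12+27) = Gamma(151, 39).
The posterior predictive for a window of length T is Negative Binomial with variance T·α'·(β'+T)/β'² = 3·151·42/1521 = 2114/169.

2114/169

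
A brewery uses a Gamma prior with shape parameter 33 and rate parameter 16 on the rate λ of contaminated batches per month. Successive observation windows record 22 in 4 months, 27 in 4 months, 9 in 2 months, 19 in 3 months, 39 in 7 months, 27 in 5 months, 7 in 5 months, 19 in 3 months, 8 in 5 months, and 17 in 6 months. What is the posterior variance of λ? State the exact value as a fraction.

227/3600

Total count: 22 + 27 + 9 + 19 + 39 + 27 + 7 + 19 + 8 + 17 = 194.
Total exposure: 4 + 4 + 2 + 3 + 7 + 5 + 5 + 3 + 5 + 6 = 44 months.
Gamma(α, β) with Poisson data over total exposure Σt gives posterior Gamma(α+Σx, β+Σt) = Gamma(227, 60).
Posterior variance = α'/β'² = 227/3600.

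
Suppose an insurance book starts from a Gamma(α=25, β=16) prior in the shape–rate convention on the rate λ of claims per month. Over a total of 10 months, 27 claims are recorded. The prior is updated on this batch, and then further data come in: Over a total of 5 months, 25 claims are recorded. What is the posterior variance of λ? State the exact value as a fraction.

77/961

Total count 27 over total exposure 10 months.
After the first batch: Gamma(25 + 27, 16 + 10) = Gamma(52, 26).
Total count 25 over total exposure 5 months.
After the second batch: Gamma(52 + 25, 26 + 5) = Gamma(77, 31).
Posterior variance = α'/β'² = 77/961.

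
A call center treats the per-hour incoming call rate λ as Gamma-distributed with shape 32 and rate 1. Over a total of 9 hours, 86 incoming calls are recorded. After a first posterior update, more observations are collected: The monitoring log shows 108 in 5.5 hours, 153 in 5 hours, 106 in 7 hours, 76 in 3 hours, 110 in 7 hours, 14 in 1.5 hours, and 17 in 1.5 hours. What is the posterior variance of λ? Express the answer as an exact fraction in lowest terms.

104/243

Total count 86 over total exposure 9 hours.
After the first batch: Gamma(32 + 86, 1 + 9) = Gamma(118, 10).
Total count: 108 + 153 + 106 + 76 + 110 + 14 + 17 = 584.
Total exposure: 5.5 + 5 + 7 + 3 + 7 + 1.5 + 1.5 = 30.5 hours.
After the second batch: Gamma(118 + 584, 10 + 30.5) = Gamma(702, 81/2).
Posterior variance = α'/β'² = 702/(6561/4) = 104/243.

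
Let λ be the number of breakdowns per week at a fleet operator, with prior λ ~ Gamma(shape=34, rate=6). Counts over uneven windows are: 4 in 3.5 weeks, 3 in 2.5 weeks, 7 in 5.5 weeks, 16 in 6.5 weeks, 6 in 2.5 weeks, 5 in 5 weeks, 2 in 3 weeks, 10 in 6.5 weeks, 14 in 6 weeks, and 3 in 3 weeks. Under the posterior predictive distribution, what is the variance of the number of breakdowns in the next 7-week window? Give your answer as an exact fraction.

10374/625

Total count: 4 + 3 + 7 + 16 + 6 + 5 + 2 + 10 + 14 + 3 = 70.
Total exposure: 3.5 + 2.5 + 5.5 + 6.5 + 2.5 + 5 + 3 + 6.5 + 6 + 3 = 44 weeks.
Conjugate update: add total count to the shape and total exposure to the rate, giving Gamma(104, 50).
The posterior predictive for a window of length T is Negative Binomial with variance T·α'·(β'+T)/β'² = 7·104·57/2500 = 10374/625.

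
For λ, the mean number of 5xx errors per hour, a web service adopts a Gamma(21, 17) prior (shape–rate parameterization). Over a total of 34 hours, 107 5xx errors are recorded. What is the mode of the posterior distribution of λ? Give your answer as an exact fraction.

127/51

Total count 107 over total exposure 34 hours.
Gamma(α, β) with Poisson data over total exposure Σt gives posterior Gamma(α+Σx, β+Σt) = Gamma(128, 51).
Posterior mode = (α'−1)/β' = 127/51.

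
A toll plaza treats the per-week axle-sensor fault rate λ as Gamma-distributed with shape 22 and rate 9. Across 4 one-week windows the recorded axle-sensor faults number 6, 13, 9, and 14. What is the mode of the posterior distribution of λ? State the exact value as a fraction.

Total count: 6 + 13 + 9 + 14 = 42.
Total exposure: 4 weeks.
Conjugate update: add total count to the shape and total exposure to the rate, giving Gamma(64, 13).
Posterior mode = (α'−1)/β' = 63/13.

63/13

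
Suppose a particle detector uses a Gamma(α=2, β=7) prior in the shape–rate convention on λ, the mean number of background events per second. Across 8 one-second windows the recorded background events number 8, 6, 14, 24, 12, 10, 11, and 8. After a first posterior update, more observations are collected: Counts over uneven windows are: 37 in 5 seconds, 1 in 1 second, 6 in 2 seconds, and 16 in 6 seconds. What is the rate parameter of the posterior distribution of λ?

29

Total count: 8 + 6 + 14 + 24 + 12 + 10 + 11 + 8 = 93.
Total exposure: 8 seconds.
After the first batch: Gamma(2 + 93, 7 + 8) = Gamma(95, 15).
Total count: 37 + 1 + 6 + 16 = 60.
Total exposure: 5 + 1 + 2 + 6 = 14 seconds.
After the second batch: Gamma(95 + 60, 15 + 14) = Gamma(155, 29).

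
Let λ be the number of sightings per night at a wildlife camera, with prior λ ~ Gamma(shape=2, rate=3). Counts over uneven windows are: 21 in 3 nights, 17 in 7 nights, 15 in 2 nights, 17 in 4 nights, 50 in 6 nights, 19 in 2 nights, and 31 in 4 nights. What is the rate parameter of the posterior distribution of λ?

Total count: 21 + 17 + 15 + 17 + 50 + 19 + 31 = 170.
Total exposure: 3 + 7 + 2 + 4 + 6 + 2 + 4 = 28 nights.
Gamma(α, β) with Poisson data over total exposure Σt gives posterior Gamma(α+Σx, β+Σt) = Gamma(172, 31).

31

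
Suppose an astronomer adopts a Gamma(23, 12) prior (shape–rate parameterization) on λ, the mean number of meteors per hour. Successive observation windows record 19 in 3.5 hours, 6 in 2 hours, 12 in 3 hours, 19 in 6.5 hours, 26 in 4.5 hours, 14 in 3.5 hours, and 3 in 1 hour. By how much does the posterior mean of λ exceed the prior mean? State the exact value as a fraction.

Total count: 19 + 6 + 12 + 19 + 26 + 14 + 3 = 99.
Total exposure: 3.5 + 2 + 3 + 6.5 + 4.5 + 3.5 + 1 = 24 hours.
By Gamma–Poisson conjugacy, the posterior is Gamma(α + Σx, β + Σt) = Gamma(23 + 99, 12 + 24) = Gamma(122, 36).
Posterior mean = 122/36 = 61/18; prior mean = 23/12 = 23/12. Difference = 61/18 − 23/12 = 53/36.

53/36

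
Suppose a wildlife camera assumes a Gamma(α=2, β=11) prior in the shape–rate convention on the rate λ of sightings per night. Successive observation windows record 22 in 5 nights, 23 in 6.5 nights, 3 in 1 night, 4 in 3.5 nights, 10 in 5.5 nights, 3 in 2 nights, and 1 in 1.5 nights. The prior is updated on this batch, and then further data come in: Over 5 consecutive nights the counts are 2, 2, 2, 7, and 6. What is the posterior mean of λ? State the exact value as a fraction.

Total count: 22 + 23 + 3 + 4 + 10 + 3 + 1 = 66.
Total exposure: 5 + 6.5 + 1 + 3.5 + 5.5 + 2 + 1.5 = 25 nights.
After the first batch: Gamma(2 + 66, 11 + 25) = Gamma(68, 36).
Total count: 2 + 2 + 2 + 7 + 6 = 19.
Total exposure: 5 nights.
After the second batch: Gamma(68 + 19, 36 + 5) = Gamma(87, 41).
Posterior mean = α'/β' = 87/41.

87/41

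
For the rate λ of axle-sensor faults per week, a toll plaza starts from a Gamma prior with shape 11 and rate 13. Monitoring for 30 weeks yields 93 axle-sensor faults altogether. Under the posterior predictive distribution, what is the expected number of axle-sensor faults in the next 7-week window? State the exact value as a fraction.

Total count 93 over total exposure 30 weeks.
The Gamma prior is conjugate for the Poisson rate, so λ | data ~ Gamma(11+93, 13+30) = Gamma(104, 43).
Predictive mean over a 7-week window = T·E[λ|data] = 7·104/43 = 728/43.

728/43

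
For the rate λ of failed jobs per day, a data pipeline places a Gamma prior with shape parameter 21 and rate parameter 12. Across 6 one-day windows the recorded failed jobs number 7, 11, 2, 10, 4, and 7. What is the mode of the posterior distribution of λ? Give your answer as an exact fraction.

Total count: 7 + 11 + 2 + 10 + 4 + 7 = 41.
Total exposure: 6 days.
Conjugate update: add total count to the shape and total exposure to the rate, giving Gamma(62, 18).
Posterior mode = (α'−1)/β' = 61/18.

61/18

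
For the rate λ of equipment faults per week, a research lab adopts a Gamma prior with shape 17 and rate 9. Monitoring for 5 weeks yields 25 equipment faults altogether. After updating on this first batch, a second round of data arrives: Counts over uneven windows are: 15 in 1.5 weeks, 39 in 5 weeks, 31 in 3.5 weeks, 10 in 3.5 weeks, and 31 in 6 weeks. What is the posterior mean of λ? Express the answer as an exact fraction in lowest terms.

336/67

Total count 25 over total exposure 5 weeks.
After the first batch: Gamma(17 + 25, 9 + 5) = Gamma(42, 14).
Total count: 15 + 39 + 31 + 10 + 31 = 126.
Total exposure: 1.5 + 5 + 3.5 + 3.5 + 6 = 19.5 weeks.
After the second batch: Gamma(42 + 126, 14 + 19.5) = Gamma(168, 67/2).
Posterior mean = α'/β' = 168/(67/2) = 336/67.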